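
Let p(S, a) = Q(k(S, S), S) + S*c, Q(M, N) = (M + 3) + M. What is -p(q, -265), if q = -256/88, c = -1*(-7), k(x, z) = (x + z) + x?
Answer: 383/11 ≈ 34.818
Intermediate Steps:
k(x, z) = z + 2*x
Q(M, N) = 3 + 2*M (Q(M, N) = (3 + M) + M = 3 + 2*M)
c = 7
q = -32/11 (q = -256*1/88 = -32/11 ≈ -2.9091)
p(S, a) = 3 + 13*S (p(S, a) = (3 + 2*(S + 2*S)) + S*7 = (3 + 2*(3*S)) + 7*S = (3 + 6*S) + 7*S = 3 + 13*S)
-p(q, -265) = -(3 + 13*(-32/11)) = -(3 - 416/11) = -1*(-383/11) = 383/11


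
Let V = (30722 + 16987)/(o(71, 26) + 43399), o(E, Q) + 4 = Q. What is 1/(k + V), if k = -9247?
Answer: -43421/401466278 ≈ -0.00010816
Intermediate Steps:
o(E, Q) = -4 + Q
V = 47709/43421 (V = (30722 + 16987)/((-4 + 26) + 43399) = 47709/(22 + 43399) = 47709/43421 ≈ 1.0988)
1/(k + V) = 1/(-9247 + 47709/43421) = 1/(-401466278/43421) = -43421/401466278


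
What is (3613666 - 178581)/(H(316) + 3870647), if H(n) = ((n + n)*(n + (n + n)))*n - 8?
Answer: 687017/38639523 ≈ 0.017780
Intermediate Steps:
H(n) = -8 + 6*n³ (H(n) = ((2*n)*(n + 2*n))*n - 8 = ((2*n)*(3*n))*n - 8 = (6*n²)*n - 8 = 6*n³ - 8 = -8 + 6*n³)
(3613666 - 178581)/(H(316) + 3870647) = (3613666 - 178581)/((-8 + 6*316³) + 3870647) = 3435085/((-8 + 6*31554496) + 3870647) = 3435085/((-8 + 189326976) + 3870647) = 3435085/(189326968 + 3870647) = 3435085/193197615 = 3435085*(1/193197615) = 687017/38639523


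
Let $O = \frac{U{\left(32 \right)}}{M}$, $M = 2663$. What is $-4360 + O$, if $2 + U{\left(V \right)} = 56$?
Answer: $- \frac{11610626}{2663} \approx -4360.0$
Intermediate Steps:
$U{\left(V \right)} = 54$ ($U{\left(V \right)} = -2 + 56 = 54$)
$O = \frac{54}{2663} \approx 0.020278$
$-4360 + O = -4360 + \frac{54}{2663} = - \frac{11610626}{2663}$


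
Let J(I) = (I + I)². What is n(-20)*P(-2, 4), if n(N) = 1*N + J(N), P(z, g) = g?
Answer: 6320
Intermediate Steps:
J(I) = 4*I² (J(I) = (2*I)² = 4*I²)
n(N) = N + 4*N² (n(N) = 1*N + 4*N² = N + 4*N²)
n(-20)*P(-2, 4) = -20*(1 + 4*(-20))*4 = -20*(1 - 80)*4 = -20*(-79)*4 = 1580*4 = 6320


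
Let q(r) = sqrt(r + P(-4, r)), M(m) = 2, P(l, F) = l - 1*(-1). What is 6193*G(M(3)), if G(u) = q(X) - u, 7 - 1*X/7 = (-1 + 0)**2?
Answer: -12386 + 6193*sqrt(39) ≈ 26289.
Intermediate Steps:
X = 42 (X = 49 - 7*(-1 + 0)**2 = 49 - 7*(-1)**2 = 49 - 7*1 = 49 - 7 = 42)
P(l, F) = 1 + l (P(l, F) = l + 1 = 1 + l)
q(r) = sqrt(-3 + r) (q(r) = sqrt(r + (1 - 4)) = sqrt(r - 3) = sqrt(-3 + r))
G(u) = sqrt(39) - u (G(u) = sqrt(-3 + 42) - u = sqrt(39) - u)
6193*G(M(3)) = 6193*(sqrt(39) - 1*2) = 6193*(sqrt(39) - 2) = 6193*(-2 + sqrt(39)) = -12386 + 6193*sqrt(39)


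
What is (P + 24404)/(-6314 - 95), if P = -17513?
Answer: -6891/6409 ≈ -1.0752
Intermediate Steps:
(P + 24404)/(-6314 - 95) = (-17513 + 24404)/(-6314 - 95) = 6891/(-6409) = 6891*(-1/6409) = -6891/6409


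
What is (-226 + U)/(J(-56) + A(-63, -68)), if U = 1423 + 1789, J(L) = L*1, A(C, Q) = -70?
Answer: -1493/63 ≈ -23.698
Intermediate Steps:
J(L) = L
U = 3212
(-226 + U)/(J(-56) + A(-63, -68)) = (-226 + 3212)/(-56 - 70) = 2986/(-126) = 2986*(-1/126) = -1493/63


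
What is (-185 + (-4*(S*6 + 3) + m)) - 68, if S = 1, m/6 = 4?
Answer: -265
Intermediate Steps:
m = 24 (m = 6*4 = 24)
(-185 + (-4*(S*6 + 3) + m)) - 68 = (-185 + (-4*(1*6 + 3) + 24)) - 68 = (-185 + (-4*(6 + 3) + 24)) - 68 = (-185 + (-4*9 + 24)) - 68 = (-185 + (-36 + 24)) - 68 = (-185 - 12) - 68 = -197 - 68 = -265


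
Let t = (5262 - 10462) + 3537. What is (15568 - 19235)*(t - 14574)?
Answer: 59541079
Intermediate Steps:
t = -1663 (t = -5200 + 3537 = -1663)
(15568 - 19235)*(t - 14574) = (15568 - 19235)*(-1663 - 14574) = -3667*(-16237) = 59541079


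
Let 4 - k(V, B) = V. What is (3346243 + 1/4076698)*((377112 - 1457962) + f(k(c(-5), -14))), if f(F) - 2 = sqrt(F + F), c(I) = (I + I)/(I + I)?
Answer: -7372260006421840760/2038349 + 13641622145615*sqrt(6)/4076698 ≈ -3.6168e+12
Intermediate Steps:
c(I) = 1 (c(I) = (2*I)/((2*I)) = (2*I)*(1/(2*I)) = 1)
k(V, B) = 4 - V
f(F) = 2 + sqrt(2)*sqrt(F) (f(F) = 2 + sqrt(F + F) = 2 + sqrt(2*F) = 2 + sqrt(2)*sqrt(F))
(3346243 + 1/4076698)*((377112 - 1457962) + f(k(c(-5), -14))) = (3346243 + 1/4076698)*((377112 - 1457962) + (2 + sqrt(2)*sqrt(4 - 1*1))) = (3346243 + 1/4076698)*(-1080850 + (2 + sqrt(2)*sqrt(4 - 1))) = 13641622145615*(-1080850 + (2 + sqrt(2)*sqrt(3)))/4076698 = 13641622145615*(-1080850 + (2 + sqrt(6)))/4076698 = 13641622145615*(-1080848 + sqrt(6))/4076698 = -7372260006421840760/2038349 + 13641622145615*sqrt(6)/4076698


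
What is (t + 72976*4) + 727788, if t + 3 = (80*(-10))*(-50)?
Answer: 1059689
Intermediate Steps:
t = 39997 (t = -3 + (80*(-10))*(-50) = -3 - 800*(-50) = -3 + 40000 = 39997)
(t + 72976*4) + 727788 = (39997 + 72976*4) + 727788 = (39997 + 291904) + 727788 = 331901 + 727788 = 1059689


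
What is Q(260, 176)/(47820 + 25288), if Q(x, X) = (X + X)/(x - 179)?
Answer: 88/1480437 ≈ 5.9442e-5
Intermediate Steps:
Q(x, X) = 2*X/(-179 + x) (Q(x, X) = (2*X)/(-179 + x) = 2*X/(-179 + x))
Q(260, 176)/(47820 + 25288) = (2*176/(-179 + 260))/(47820 + 25288) = (2*176/81)/73108 = (2*176*(1/81))*(1/73108) = (352/81)*(1/73108) = 88/1480437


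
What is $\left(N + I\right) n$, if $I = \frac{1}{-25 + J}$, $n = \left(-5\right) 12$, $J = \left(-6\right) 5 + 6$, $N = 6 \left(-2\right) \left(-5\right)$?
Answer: $- \frac{176340}{49} \approx -3598.8$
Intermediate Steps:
$N = 60$ ($N = \left(-12\right) \left(-5\right) = 60$)
$J = -24$ ($J = -30 + 6 = -24$)
$n = -60$
$I = - \frac{1}{49}$ ($I = \frac{1}{-25 - 24} = \frac{1}{-49} = - \frac{1}{49} \approx -0.020408$)
$\left(N + I\right) n = \left(60 - \frac{1}{49}\right) \left(-60\right) = \frac{2939}{49} \left(-60\right) = - \frac{176340}{49}$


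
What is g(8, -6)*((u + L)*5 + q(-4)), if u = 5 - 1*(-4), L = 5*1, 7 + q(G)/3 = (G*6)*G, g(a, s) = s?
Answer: -2022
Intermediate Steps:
q(G) = -21 + 18*G**2 (q(G) = -21 + 3*((G*6)*G) = -21 + 3*((6*G)*G) = -21 + 3*(6*G**2) = -21 + 18*G**2)
L = 5
u = 9 (u = 5 + 4 = 9)
g(8, -6)*((u + L)*5 + q(-4)) = -6*((9 + 5)*5 + (-21 + 18*(-4)**2)) = -6*(14*5 + (-21 + 18*16)) = -6*(70 + (-21 + 288)) = -6*(70 + 267) = -6*337 = -2022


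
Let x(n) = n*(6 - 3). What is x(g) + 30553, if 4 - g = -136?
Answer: 30973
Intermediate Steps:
g = 140 (g = 4 - 1*(-136) = 4 + 136 = 140)
x(n) = 3*n (x(n) = n*3 = 3*n)
x(g) + 30553 = 3*140 + 30553 = 420 + 30553 = 30973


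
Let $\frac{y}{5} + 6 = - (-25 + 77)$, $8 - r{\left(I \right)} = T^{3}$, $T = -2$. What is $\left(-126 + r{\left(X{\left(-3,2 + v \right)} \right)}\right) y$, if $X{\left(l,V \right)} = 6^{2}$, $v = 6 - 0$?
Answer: $31900$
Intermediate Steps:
$v = 6$ ($v = 6 + 0 = 6$)
$X{\left(l,V \right)} = 36$
$r{\left(I \right)} = 16$ ($r{\left(I \right)} = 8 - \left(-2\right)^{3} = 8 - -8 = 8 + 8 = 16$)
$y = -290$ ($y = -30 + 5 \left(- (-25 + 77)\right) = -30 + 5 \left(\left(-1\right) 52\right) = -30 + 5 \left(-52\right) = -30 - 260 = -290$)
$\left(-126 + r{\left(X{\left(-3,2 + v \right)} \right)}\right) y = \left(-126 + 16\right) \left(-290\right) = \left(-110\right) \left(-290\right) = 31900$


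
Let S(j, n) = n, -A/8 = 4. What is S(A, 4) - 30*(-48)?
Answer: 1444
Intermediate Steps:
A = -32 (A = -8*4 = -32)
S(A, 4) - 30*(-48) = 4 - 30*(-48) = 4 + 1440 = 1444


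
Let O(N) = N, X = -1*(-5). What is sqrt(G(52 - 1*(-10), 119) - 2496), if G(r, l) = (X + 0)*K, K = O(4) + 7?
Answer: I*sqrt(2441) ≈ 49.406*I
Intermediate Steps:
X = 5
K = 11 (K = 4 + 7 = 11)
G(r, l) = 55 (G(r, l) = (5 + 0)*11 = 5*11 = 55)
sqrt(G(52 - 1*(-10), 119) - 2496) = sqrt(55 - 2496) = sqrt(-2441) = I*sqrt(2441)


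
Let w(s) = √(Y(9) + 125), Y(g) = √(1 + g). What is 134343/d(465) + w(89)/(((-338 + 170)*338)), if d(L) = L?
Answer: 44781/155 - √(125 + √10)/56784 ≈ 288.91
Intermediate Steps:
w(s) = √(125 + √10) (w(s) = √(√(1 + 9) + 125) = √(√10 + 125) = √(125 + √10))
134343/d(465) + w(89)/(((-338 + 170)*338)) = 134343/465 + √(125 + √10)/(((-338 + 170)*338)) = 134343*(1/465) + √(125 + √10)/((-168*338)) = 44781/155 + √(125 + √10)/(-56784) = 44781/155 + √(125 + √10)*(-1/56784) = 44781/155 - √(125 + √10)/56784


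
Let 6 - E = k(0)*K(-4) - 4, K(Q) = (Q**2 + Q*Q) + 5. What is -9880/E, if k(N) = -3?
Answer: -9880/121 ≈ -81.653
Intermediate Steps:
K(Q) = 5 + 2*Q**2 (K(Q) = (Q**2 + Q**2) + 5 = 2*Q**2 + 5 = 5 + 2*Q**2)
E = 121 (E = 6 - (-3*(5 + 2*(-4)**2) - 4) = 6 - (-3*(5 + 2*16) - 4) = 6 - (-3*(5 + 32) - 4) = 6 - (-3*37 - 4) = 6 - (-111 - 4) = 6 - 1*(-115) = 6 + 115 = 121)
-9880/E = -9880/121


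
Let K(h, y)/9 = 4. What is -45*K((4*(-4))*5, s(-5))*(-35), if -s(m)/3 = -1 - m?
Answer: 56700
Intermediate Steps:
s(m) = 3 + 3*m (s(m) = -3*(-1 - m) = 3 + 3*m)
K(h, y) = 36 (K(h, y) = 9*4 = 36)
-45*K((4*(-4))*5, s(-5))*(-35) = -45*36*(-35) = -1620*(-35) = 56700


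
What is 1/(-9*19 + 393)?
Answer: 1/222 ≈ 0.0045045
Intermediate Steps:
1/(-9*19 + 393) = 1/(-171 + 393) = 1/222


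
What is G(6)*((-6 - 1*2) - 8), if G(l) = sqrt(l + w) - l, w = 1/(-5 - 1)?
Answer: 96 - 8*sqrt(210)/3 ≈ 57.356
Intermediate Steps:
w = -1/6 (w = 1/(-6) = -1/6 ≈ -0.16667)
G(l) = sqrt(-1/6 + l) - l (G(l) = sqrt(l - 1/6) - l = sqrt(-1/6 + l) - l)
G(6)*((-6 - 1*2) - 8) = (-1*6 + sqrt(-6 + 36*6)/6)*((-6 - 1*2) - 8) = (-6 + sqrt(-6 + 216)/6)*((-6 - 2) - 8) = (-6 + sqrt(210)/6)*(-8 - 8) = (-6 + sqrt(210)/6)*(-16) = 96 - 8*sqrt(210)/3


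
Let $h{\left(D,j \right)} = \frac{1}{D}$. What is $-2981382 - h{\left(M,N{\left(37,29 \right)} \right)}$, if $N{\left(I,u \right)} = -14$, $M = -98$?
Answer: $- \frac{292175435}{98} \approx -2.9814 \cdot 10^{6}$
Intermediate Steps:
$-2981382 - h{\left(M,N{\left(37,29 \right)} \right)} = -2981382 - \frac{1}{-98} = -2981382 - - \frac{1}{98} = -2981382 + \frac{1}{98} = - \frac{292175435}{98}$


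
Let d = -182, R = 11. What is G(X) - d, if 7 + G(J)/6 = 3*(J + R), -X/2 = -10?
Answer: 698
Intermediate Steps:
X = 20 (X = -2*(-10) = 20)
G(J) = 156 + 18*J (G(J) = -42 + 6*(3*(J + 11)) = -42 + 6*(3*(11 + J)) = -42 + 6*(33 + 3*J) = -42 + (198 + 18*J) = 156 + 18*J)
G(X) - d = (156 + 18*20) - 1*(-182) = (156 + 360) + 182 = 516 + 182 = 698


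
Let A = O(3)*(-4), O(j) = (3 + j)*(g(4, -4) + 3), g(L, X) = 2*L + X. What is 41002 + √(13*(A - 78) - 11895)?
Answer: 41002 + 3*I*√1677 ≈ 41002.0 + 122.85*I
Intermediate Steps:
g(L, X) = X + 2*L
O(j) = 21 + 7*j (O(j) = (3 + j)*((-4 + 2*4) + 3) = (3 + j)*((-4 + 8) + 3) = (3 + j)*(4 + 3) = (3 + j)*7 = 21 + 7*j)
A = -168 (A = (21 + 7*3)*(-4) = (21 + 21)*(-4) = 42*(-4) = -168)
41002 + √(13*(A - 78) - 11895) = 41002 + √(13*(-168 - 78) - 11895) = 41002 + √(13*(-246) - 11895) = 41002 + √(-3198 - 11895) = 41002 + √(-15093) = 41002 + 3*I*√1677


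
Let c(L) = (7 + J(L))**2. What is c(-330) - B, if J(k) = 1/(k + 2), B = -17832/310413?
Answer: 545623823071/11131824064 ≈ 49.015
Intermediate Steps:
B = -5944/103471 (B = -17832*1/310413 = -5944/103471 ≈ -0.057446)
J(k) = 1/(2 + k)
c(L) = (7 + 1/(2 + L))**2
c(-330) - B = (15 + 7*(-330))**2/(2 - 330)**2 - 1*(-5944/103471) = (15 - 2310)**2/(-328)**2 + 5944/103471 = (1/107584)*(-2295)**2 + 5944/103471 = (1/107584)*5267025 + 5944/103471 = 5267025/107584 + 5944/103471 = 545623823071/11131824064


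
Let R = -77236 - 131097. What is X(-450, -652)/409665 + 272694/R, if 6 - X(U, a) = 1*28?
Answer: -111717770836/85346738445 ≈ -1.3090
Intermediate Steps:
X(U, a) = -22 (X(U, a) = 6 - 28 = -22)
R = -208333
X(-450, -652)/409665 + 272694/R = -22/409665 + 272694/(-208333) = -22*1/409665 + 272694*(-1/208333) = -22/409665 - 272694/208333 = -111717770836/85346738445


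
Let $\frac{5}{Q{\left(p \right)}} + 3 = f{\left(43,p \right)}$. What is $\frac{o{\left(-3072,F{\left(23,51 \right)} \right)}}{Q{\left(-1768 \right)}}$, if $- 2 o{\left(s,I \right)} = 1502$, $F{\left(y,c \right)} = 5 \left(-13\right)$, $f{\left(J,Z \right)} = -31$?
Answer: $\frac{25534}{5} \approx 5106.8$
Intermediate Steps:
$F{\left(y,c \right)} = -65$
$o{\left(s,I \right)} = -751$ ($o{\left(s,I \right)} = \left(- \frac{1}{2}\right) 1502 = -751$)
$Q{\left(p \right)} = - \frac{5}{34}$ ($Q{\left(p \right)} = \frac{5}{-3 - 31} = \frac{5}{-34} = 5 \left(- \frac{1}{34}\right) = - \frac{5}{34}$)
$\frac{o{\left(-3072,F{\left(23,51 \right)} \right)}}{Q{\left(-1768 \right)}} = - \frac{751}{- \frac{5}{34}} = \left(-751\right) \left(- \frac{34}{5}\right) = \frac{25534}{5}$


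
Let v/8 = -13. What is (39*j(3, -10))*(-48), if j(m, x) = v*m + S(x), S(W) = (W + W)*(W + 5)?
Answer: 396864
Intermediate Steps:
v = -104 (v = 8*(-13) = -104)
S(W) = 2*W*(5 + W) (S(W) = (2*W)*(5 + W) = 2*W*(5 + W))
j(m, x) = -104*m + 2*x*(5 + x)
(39*j(3, -10))*(-48) = (39*(-104*3 + 2*(-10)*(5 - 10)))*(-48) = (39*(-312 + 2*(-10)*(-5)))*(-48) = (39*(-312 + 100))*(-48) = (39*(-212))*(-48) = -8268*(-48) = 396864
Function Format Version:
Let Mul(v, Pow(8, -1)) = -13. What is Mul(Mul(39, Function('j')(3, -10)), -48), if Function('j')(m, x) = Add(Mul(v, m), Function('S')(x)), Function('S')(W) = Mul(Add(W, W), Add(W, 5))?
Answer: 396864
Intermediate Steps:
v = -104 (v = Mul(8, -13) = -104)
Function('S')(W) = Mul(2, W, Add(5, W)) (Function('S')(W) = Mul(Mul(2, W), Add(5, W)) = Mul(2, W, Add(5, W)))
Function('j')(m, x) = Add(Mul(-104, m), Mul(2, x, Add(5, x)))
Mul(Mul(39, Function('j')(3, -10)), -48) = Mul(Mul(39, Add(Mul(-104, 3), Mul(2, -10, Add(5, -10)))), -48) = Mul(Mul(39, Add(-312, Mul(2, -10, -5))), -48) = Mul(Mul(39, Add(-312, 100)), -48) = Mul(Mul(39, -212), -48) = Mul(-8268, -48) = 396864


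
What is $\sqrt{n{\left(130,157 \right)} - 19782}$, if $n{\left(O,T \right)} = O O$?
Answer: $i \sqrt{2882} \approx 53.684 i$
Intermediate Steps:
$n{\left(O,T \right)} = O^{2}$
$\sqrt{n{\left(130,157 \right)} - 19782} = \sqrt{130^{2} - 19782} = \sqrt{16900 - 19782} = \sqrt{-2882} = i \sqrt{2882}$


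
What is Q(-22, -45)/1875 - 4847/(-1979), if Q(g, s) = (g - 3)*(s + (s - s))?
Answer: 30172/9895 ≈ 3.0492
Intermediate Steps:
Q(g, s) = s*(-3 + g) (Q(g, s) = (-3 + g)*(s + 0) = (-3 + g)*s = s*(-3 + g))
Q(-22, -45)/1875 - 4847/(-1979) = -45*(-3 - 22)/1875 - 4847/(-1979) = -45*(-25)*(1/1875) - 4847*(-1/1979) = 1125*(1/1875) + 4847/1979 = ⅗ + 4847/1979 = 30172/9895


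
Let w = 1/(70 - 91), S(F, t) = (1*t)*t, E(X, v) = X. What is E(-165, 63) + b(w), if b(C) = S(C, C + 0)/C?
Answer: -3466/21 ≈ -165.05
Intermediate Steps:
S(F, t) = t² (S(F, t) = t*t = t²)
w = -1/21 (w = 1/(-21) = -1/21 ≈ -0.047619)
b(C) = C (b(C) = (C + 0)²/C = C²/C = C)
E(-165, 63) + b(w) = -165 - 1/21 = -3466/21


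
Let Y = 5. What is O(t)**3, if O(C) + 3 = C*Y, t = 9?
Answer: 74088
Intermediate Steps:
O(C) = -3 + 5*C (O(C) = -3 + C*5 = -3 + 5*C)
O(t)**3 = (-3 + 5*9)**3 = (-3 + 45)**3 = 42**3 = 74088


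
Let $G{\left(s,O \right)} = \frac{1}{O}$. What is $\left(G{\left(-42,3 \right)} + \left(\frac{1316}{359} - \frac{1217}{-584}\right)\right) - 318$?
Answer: $- \frac{196185827}{628968} \approx -311.92$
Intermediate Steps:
$\left(G{\left(-42,3 \right)} + \left(\frac{1316}{359} - \frac{1217}{-584}\right)\right) - 318 = \left(\frac{1}{3} + \left(\frac{1316}{359} - \frac{1217}{-584}\right)\right) - 318 = \left(\frac{1}{3} + \left(1316 \cdot \frac{1}{359} - - \frac{1217}{584}\right)\right) - 318 = \left(\frac{1}{3} + \left(\frac{1316}{359} + \frac{1217}{584}\right)\right) - 318 = \left(\frac{1}{3} + \frac{1205447}{209656}\right) - 318 = \frac{3825997}{628968} - 318 = - \frac{196185827}{628968}$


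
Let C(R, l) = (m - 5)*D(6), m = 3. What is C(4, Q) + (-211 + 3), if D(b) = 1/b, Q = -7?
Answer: -625/3 ≈ -208.33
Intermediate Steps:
C(R, l) = -⅓ (C(R, l) = (3 - 5)/6 = -2*⅙ = -⅓)
C(4, Q) + (-211 + 3) = -⅓ + (-211 + 3) = -⅓ - 208 = -625/3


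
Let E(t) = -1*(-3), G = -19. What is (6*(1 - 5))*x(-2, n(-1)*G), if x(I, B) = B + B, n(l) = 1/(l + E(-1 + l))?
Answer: 456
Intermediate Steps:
E(t) = 3
n(l) = 1/(3 + l) (n(l) = 1/(l + 3) = 1/(3 + l))
x(I, B) = 2*B
(6*(1 - 5))*x(-2, n(-1)*G) = (6*(1 - 5))*(2*(-19/(3 - 1))) = (6*(-4))*(2*(-19/2)) = -48*(½)*(-19) = -48*(-19)/2 = -24*(-19) = 456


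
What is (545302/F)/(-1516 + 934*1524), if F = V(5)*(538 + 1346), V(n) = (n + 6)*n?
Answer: 272651/73668639000 ≈ 3.7010e-6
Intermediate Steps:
V(n) = n*(6 + n) (V(n) = (6 + n)*n = n*(6 + n))
F = 103620 (F = (5*(6 + 5))*(538 + 1346) = (5*11)*1884 = 55*1884 = 103620)
(545302/F)/(-1516 + 934*1524) = (545302/103620)/(-1516 + 934*1524) = (545302*(1/103620))/(-1516 + 1423416) = (272651/51810)/1421900 = (272651/51810)*(1/1421900) = 272651/73668639000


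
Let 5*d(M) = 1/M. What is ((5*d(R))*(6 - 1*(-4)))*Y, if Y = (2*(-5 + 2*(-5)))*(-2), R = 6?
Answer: 100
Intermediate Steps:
d(M) = 1/(5*M)
Y = 60 (Y = (2*(-5 - 10))*(-2) = (2*(-15))*(-2) = -30*(-2) = 60)
((5*d(R))*(6 - 1*(-4)))*Y = ((5*((1/5)/6))*(6 - 1*(-4)))*60 = ((5*((1/5)*(1/6)))*(6 + 4))*60 = ((5*(1/30))*10)*60 = ((1/6)*10)*60 = (5/3)*60 = 100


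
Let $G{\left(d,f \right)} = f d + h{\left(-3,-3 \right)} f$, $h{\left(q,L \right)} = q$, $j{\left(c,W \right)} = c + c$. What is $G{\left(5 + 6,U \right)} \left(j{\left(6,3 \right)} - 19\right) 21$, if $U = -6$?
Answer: $7056$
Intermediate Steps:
$j{\left(c,W \right)} = 2 c$
$G{\left(d,f \right)} = - 3 f + d f$ ($G{\left(d,f \right)} = f d - 3 f = d f - 3 f = - 3 f + d f$)
$G{\left(5 + 6,U \right)} \left(j{\left(6,3 \right)} - 19\right) 21 = - 6 \left(-3 + \left(5 + 6\right)\right) \left(2 \cdot 6 - 19\right) 21 = - 6 \left(-3 + 11\right) \left(12 - 19\right) 21 = \left(-6\right) 8 \left(-7\right) 21 = \left(-48\right) \left(-7\right) 21 = 336 \cdot 21 = 7056$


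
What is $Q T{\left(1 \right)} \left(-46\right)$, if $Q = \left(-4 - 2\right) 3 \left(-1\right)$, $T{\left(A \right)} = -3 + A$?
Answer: $1656$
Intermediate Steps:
$Q = 18$ ($Q = \left(-6\right) 3 \left(-1\right) = \left(-18\right) \left(-1\right) = 18$)
$Q T{\left(1 \right)} \left(-46\right) = 18 \left(-3 + 1\right) \left(-46\right) = 18 \left(-2\right) \left(-46\right) = \left(-36\right) \left(-46\right) = 1656$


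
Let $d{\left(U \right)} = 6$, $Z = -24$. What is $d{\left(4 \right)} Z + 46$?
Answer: $-98$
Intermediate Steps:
$d{\left(4 \right)} Z + 46 = 6 \left(-24\right) + 46 = -144 + 46 = -98$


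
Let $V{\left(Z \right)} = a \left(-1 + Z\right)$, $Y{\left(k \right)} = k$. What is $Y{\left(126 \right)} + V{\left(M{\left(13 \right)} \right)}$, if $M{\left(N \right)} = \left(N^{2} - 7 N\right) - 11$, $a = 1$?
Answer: $192$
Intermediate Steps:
$M{\left(N \right)} = -11 + N^{2} - 7 N$
$V{\left(Z \right)} = -1 + Z$ ($V{\left(Z \right)} = 1 \left(-1 + Z\right) = -1 + Z$)
$Y{\left(126 \right)} + V{\left(M{\left(13 \right)} \right)} = 126 - -66 = 126 + \left(-1 + 67\right) = 126 + 66 = 192$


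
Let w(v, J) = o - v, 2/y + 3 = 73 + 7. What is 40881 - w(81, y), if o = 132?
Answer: 40830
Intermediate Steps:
y = 2/77 (y = 2/(-3 + (73 + 7)) = 2/(-3 + 80) = 2/77 ≈ 0.025974)
w(v, J) = 132 - v
40881 - w(81, y) = 40881 - (132 - 1*81) = 40881 - (132 - 81) = 40881 - 1*51 = 40881 - 51 = 40830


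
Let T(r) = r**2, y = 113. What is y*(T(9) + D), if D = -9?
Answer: 8136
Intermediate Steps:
y*(T(9) + D) = 113*(9**2 - 9) = 113*(81 - 9) = 113*72 = 8136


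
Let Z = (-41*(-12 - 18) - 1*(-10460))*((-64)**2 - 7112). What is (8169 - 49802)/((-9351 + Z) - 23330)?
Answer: 41633/35289721 ≈ 0.0011797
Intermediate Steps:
Z = -35257040 (Z = (-41*(-30) + 10460)*(4096 - 7112) = (1230 + 10460)*(-3016) = 11690*(-3016) = -35257040)
(8169 - 49802)/((-9351 + Z) - 23330) = (8169 - 49802)/((-9351 - 35257040) - 23330) = -41633/(-35266391 - 23330) = -41633/(-35289721) = -41633*(-1/35289721) = 41633/35289721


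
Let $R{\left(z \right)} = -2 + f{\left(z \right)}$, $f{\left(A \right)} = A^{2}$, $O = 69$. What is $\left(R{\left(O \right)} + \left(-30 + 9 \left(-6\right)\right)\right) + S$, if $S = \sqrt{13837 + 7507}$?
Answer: $4675 + 4 \sqrt{1334} \approx 4821.1$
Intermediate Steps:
$S = 4 \sqrt{1334}$ ($S = \sqrt{21344} = 4 \sqrt{1334} \approx 146.1$)
$R{\left(z \right)} = -2 + z^{2}$
$\left(R{\left(O \right)} + \left(-30 + 9 \left(-6\right)\right)\right) + S = \left(\left(-2 + 69^{2}\right) + \left(-30 + 9 \left(-6\right)\right)\right) + 4 \sqrt{1334} = \left(\left(-2 + 4761\right) - 84\right) + 4 \sqrt{1334} = \left(4759 - 84\right) + 4 \sqrt{1334} = 4675 + 4 \sqrt{1334}$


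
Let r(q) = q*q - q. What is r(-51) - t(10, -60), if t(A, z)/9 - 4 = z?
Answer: 3156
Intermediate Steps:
t(A, z) = 36 + 9*z
r(q) = q² - q
r(-51) - t(10, -60) = -51*(-1 - 51) - (36 + 9*(-60)) = -51*(-52) - (36 - 540) = 2652 - 1*(-504) = 2652 + 504 = 3156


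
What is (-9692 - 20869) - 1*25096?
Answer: -55657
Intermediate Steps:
(-9692 - 20869) - 1*25096 = -30561 - 25096 = -55657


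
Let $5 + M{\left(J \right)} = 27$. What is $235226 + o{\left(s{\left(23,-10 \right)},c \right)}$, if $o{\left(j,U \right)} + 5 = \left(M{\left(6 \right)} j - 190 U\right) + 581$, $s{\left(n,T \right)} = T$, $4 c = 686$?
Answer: $202997$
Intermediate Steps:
$c = \frac{343}{2}$ ($c = \frac{1}{4} \cdot 686 = \frac{343}{2} \approx 171.5$)
$M{\left(J \right)} = 22$ ($M{\left(J \right)} = -5 + 27 = 22$)
$o{\left(j,U \right)} = 576 - 190 U + 22 j$ ($o{\left(j,U \right)} = -5 - \left(-581 - 22 j + 190 U\right) = -5 + \left(581 - 190 U + 22 j\right) = 576 - 190 U + 22 j$)
$235226 + o{\left(s{\left(23,-10 \right)},c \right)} = 235226 + \left(576 - 32585 + 22 \left(-10\right)\right) = 235226 - 32229 = 202997$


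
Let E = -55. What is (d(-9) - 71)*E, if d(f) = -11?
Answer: 4510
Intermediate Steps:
(d(-9) - 71)*E = (-11 - 71)*(-55) = -82*(-55) = 4510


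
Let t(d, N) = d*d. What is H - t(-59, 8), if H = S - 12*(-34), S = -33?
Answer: -3106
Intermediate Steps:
H = 375 (H = -33 - 12*(-34) = -33 + 408 = 375)
t(d, N) = d²
H - t(-59, 8) = 375 - 1*(-59)² = 375 - 1*3481 = 375 - 3481 = -3106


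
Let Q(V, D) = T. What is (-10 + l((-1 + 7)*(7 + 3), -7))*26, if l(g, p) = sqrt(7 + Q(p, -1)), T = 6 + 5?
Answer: -260 + 78*sqrt(2) ≈ -149.69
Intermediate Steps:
T = 11
Q(V, D) = 11
l(g, p) = 3*sqrt(2) (l(g, p) = sqrt(7 + 11) = sqrt(18) = 3*sqrt(2))
(-10 + l((-1 + 7)*(7 + 3), -7))*26 = (-10 + 3*sqrt(2))*26 = -260 + 78*sqrt(2)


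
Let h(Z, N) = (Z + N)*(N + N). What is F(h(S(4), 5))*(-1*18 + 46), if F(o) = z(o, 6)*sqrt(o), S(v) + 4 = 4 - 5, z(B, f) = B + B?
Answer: 0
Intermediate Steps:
z(B, f) = 2*B
S(v) = -5 (S(v) = -4 + (4 - 5) = -4 - 1 = -5)
h(Z, N) = 2*N*(N + Z) (h(Z, N) = (N + Z)*(2*N) = 2*N*(N + Z))
F(o) = 2*o**(3/2) (F(o) = (2*o)*sqrt(o) = 2*o**(3/2))
F(h(S(4), 5))*(-1*18 + 46) = (2*(2*5*(5 - 5))**(3/2))*(-1*18 + 46) = (2*(2*5*0)**(3/2))*(-18 + 46) = (2*0**(3/2))*28 = (2*0)*28 = 0*28 = 0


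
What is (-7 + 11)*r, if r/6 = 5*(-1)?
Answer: -120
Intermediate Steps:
r = -30 (r = 6*(5*(-1)) = 6*(-5) = -30)
(-7 + 11)*r = (-7 + 11)*(-30) = 4*(-30) = -120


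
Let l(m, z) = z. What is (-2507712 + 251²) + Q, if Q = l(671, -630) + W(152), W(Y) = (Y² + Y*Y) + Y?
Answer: -2398981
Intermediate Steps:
W(Y) = Y + 2*Y² (W(Y) = (Y² + Y²) + Y = 2*Y² + Y = Y + 2*Y²)
Q = 45730 (Q = -630 + 152*(1 + 2*152) = -630 + 152*(1 + 304) = -630 + 152*305 = -630 + 46360 = 45730)
(-2507712 + 251²) + Q = (-2507712 + 251²) + 45730 = (-2507712 + 63001) + 45730 = -2444711 + 45730 = -2398981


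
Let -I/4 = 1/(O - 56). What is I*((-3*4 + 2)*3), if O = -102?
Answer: -60/79 ≈ -0.75949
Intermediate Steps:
I = 2/79 (I = -4/(-102 - 56) = -4/(-158) = -4*(-1/158) = 2/79 ≈ 0.025316)
I*((-3*4 + 2)*3) = 2*((-3*4 + 2)*3)/79 = 2*((-12 + 2)*3)/79 = 2*(-10*3)/79 = (2/79)*(-30) = -60/79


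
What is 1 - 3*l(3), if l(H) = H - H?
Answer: 1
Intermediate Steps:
l(H) = 0
1 - 3*l(3) = 1 - 3*0 = 1 + 0 = 1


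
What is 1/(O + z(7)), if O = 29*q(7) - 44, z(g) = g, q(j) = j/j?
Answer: -1/8 ≈ -0.12500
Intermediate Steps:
q(j) = 1
O = -15 (O = 29*1 - 44 = 29 - 44 = -15)
1/(O + z(7)) = 1/(-15 + 7) = 1/(-8) = -1/8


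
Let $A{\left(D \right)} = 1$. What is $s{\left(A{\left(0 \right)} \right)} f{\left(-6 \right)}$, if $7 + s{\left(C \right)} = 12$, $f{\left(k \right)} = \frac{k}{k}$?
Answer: $5$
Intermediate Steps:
$f{\left(k \right)} = 1$
$s{\left(C \right)} = 5$ ($s{\left(C \right)} = -7 + 12 = 5$)
$s{\left(A{\left(0 \right)} \right)} f{\left(-6 \right)} = 5 \cdot 1 = 5$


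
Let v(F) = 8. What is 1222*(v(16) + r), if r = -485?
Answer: -582894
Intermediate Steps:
1222*(v(16) + r) = 1222*(8 - 485) = 1222*(-477) = -582894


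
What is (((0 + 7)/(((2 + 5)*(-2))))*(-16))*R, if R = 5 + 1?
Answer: 48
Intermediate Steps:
R = 6
(((0 + 7)/(((2 + 5)*(-2))))*(-16))*R = (((0 + 7)/(((2 + 5)*(-2))))*(-16))*6 = ((7/((7*(-2))))*(-16))*6 = ((7/(-14))*(-16))*6 = ((7*(-1/14))*(-16))*6 = -1/2*(-16)*6 = 8*6 = 48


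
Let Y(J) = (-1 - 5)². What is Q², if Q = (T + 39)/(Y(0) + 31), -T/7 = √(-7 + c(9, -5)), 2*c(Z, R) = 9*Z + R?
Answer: 3040/4489 - 546*√31/4489 ≈ 1.4656e-7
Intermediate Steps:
c(Z, R) = R/2 + 9*Z/2 (c(Z, R) = (9*Z + R)/2 = (R + 9*Z)/2 = R/2 + 9*Z/2)
Y(J) = 36 (Y(J) = (-6)² = 36)
T = -7*√31 (T = -7*√(-7 + ((½)*(-5) + (9/2)*9)) = -7*√(-7 + (-5/2 + 81/2)) = -7*√(-7 + 38) = -7*√31 ≈ -38.974)
Q = 39/67 - 7*√31/67 (Q = (-7*√31 + 39)/(36 + 31) = (39 - 7*√31)/67 = (39 - 7*√31)*(1/67) = 39/67 - 7*√31/67 ≈ 0.00038283)
Q² = (39/67 - 7*√31/67)²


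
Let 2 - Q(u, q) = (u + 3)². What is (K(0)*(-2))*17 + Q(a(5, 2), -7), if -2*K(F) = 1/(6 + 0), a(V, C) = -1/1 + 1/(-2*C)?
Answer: 85/48 ≈ 1.7708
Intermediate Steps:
a(V, C) = -1 - 1/(2*C) (a(V, C) = -1*1 + 1*(-1/(2*C)) = -1 - 1/(2*C))
K(F) = -1/12 (K(F) = -1/(2*(6 + 0)) = -½/6 = -½*⅙ = -1/12)
Q(u, q) = 2 - (3 + u)² (Q(u, q) = 2 - (u + 3)² = 2 - (3 + u)²)
(K(0)*(-2))*17 + Q(a(5, 2), -7) = -1/12*(-2)*17 + (2 - (3 + (-½ - 1*2)/2)²) = (⅙)*17 + (2 - (3 + (-½ - 2)/2)²) = 17/6 + (2 - (3 + (½)*(-5/2))²) = 17/6 + (2 - (3 - 5/4)²) = 17/6 + (2 - (7/4)²) = 17/6 + (2 - 1*49/16) = 17/6 + (2 - 49/16) = 17/6 - 17/16 = 85/48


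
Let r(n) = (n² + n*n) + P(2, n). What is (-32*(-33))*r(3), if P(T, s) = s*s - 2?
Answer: 26400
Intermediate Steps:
P(T, s) = -2 + s² (P(T, s) = s² - 2 = -2 + s²)
r(n) = -2 + 3*n² (r(n) = (n² + n*n) + (-2 + n²) = (n² + n²) + (-2 + n²) = 2*n² + (-2 + n²) = -2 + 3*n²)
(-32*(-33))*r(3) = (-32*(-33))*(-2 + 3*3²) = 1056*(-2 + 3*9) = 1056*(-2 + 27) = 1056*25 = 26400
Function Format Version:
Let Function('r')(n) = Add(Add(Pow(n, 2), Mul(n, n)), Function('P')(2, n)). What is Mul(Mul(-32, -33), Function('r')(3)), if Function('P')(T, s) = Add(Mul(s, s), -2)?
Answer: 26400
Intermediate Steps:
Function('P')(T, s) = Add(-2, Pow(s, 2)) (Function('P')(T, s) = Add(Pow(s, 2), -2) = Add(-2, Pow(s, 2)))
Function('r')(n) = Add(-2, Mul(3, Pow(n, 2))) (Function('r')(n) = Add(Add(Pow(n, 2), Mul(n, n)), Add(-2, Pow(n, 2))) = Add(Add(Pow(n, 2), Pow(n, 2)), Add(-2, Pow(n, 2))) = Add(Mul(2, Pow(n, 2)), Add(-2, Pow(n, 2))) = Add(-2, Mul(3, Pow(n, 2))))
Mul(Mul(-32, -33), Function('r')(3)) = Mul(Mul(-32, -33), Add(-2, Mul(3, Pow(3, 2)))) = Mul(1056, Add(-2, Mul(3, 9))) = Mul(1056, Add(-2, 27)) = Mul(1056, 25) = 26400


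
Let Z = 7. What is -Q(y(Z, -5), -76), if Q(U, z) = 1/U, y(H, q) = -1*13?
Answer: 1/13 ≈ 0.076923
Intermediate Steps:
y(H, q) = -13
-Q(y(Z, -5), -76) = -1/(-13) = -1*(-1/13) = 1/13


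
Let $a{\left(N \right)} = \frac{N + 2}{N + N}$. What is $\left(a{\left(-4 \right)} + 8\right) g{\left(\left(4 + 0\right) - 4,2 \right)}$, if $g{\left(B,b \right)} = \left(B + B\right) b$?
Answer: $0$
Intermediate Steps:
$g{\left(B,b \right)} = 2 B b$
$a{\left(N \right)} = \frac{2 + N}{2 N}$
$\left(a{\left(-4 \right)} + 8\right) g{\left(\left(4 + 0\right) - 4,2 \right)} = \left(\frac{2 - 4}{2 \left(-4\right)} + 8\right) 2 \left(\left(4 + 0\right) - 4\right) 2 = \left(\frac{1}{2} \left(- \frac{1}{4}\right) \left(-2\right) + 8\right) 2 \left(4 - 4\right) 2 = \left(\frac{1}{4} + 8\right) 2 \cdot 0 \cdot 2 = \frac{33}{4} \cdot 0 = 0$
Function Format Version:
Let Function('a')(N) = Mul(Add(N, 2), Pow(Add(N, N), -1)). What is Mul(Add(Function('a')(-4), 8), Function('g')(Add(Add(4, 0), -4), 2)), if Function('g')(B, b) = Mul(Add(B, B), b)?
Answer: 0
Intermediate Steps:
Function('g')(B, b) = Mul(2, B, b) (Function('g')(B, b) = Mul(Mul(2, B), b) = Mul(2, B, b))
Function('a')(N) = Mul(Rational(1, 2), Pow(N, -1), Add(2, N)) (Function('a')(N) = Mul(Add(2, N), Pow(Mul(2, N), -1)) = Mul(Add(2, N), Mul(Rational(1, 2), Pow(N, -1))) = Mul(Rational(1, 2), Pow(N, -1), Add(2, N)))
Mul(Add(Function('a')(-4), 8), Function('g')(Add(Add(4, 0), -4), 2)) = Mul(Add(Mul(Rational(1, 2), Pow(-4, -1), Add(2, -4)), 8), Mul(2, Add(Add(4, 0), -4), 2)) = Mul(Add(Mul(Rational(1, 2), Rational(-1, 4), -2), 8), Mul(2, Add(4, -4), 2)) = Mul(Add(Rational(1, 4), 8), Mul(2, 0, 2)) = Mul(Rational(33, 4), 0) = 0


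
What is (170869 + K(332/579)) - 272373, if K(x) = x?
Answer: -58770484/579 ≈ -1.0150e+5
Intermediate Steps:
(170869 + K(332/579)) - 272373 = (170869 + 332/579) - 272373 = 98933483/579 - 272373 = -58770484/579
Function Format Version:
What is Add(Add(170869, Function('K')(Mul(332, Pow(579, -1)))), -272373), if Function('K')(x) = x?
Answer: Rational(-58770484, 579) ≈ -1.0150e+5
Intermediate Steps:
Add(Add(170869, Function('K')(Mul(332, Pow(579, -1)))), -272373) = Add(Add(170869, Mul(332, Pow(579, -1))), -272373) = Add(Add(170869, Mul(332, Rational(1, 579))), -272373) = Add(Add(170869, Rational(332, 579)), -272373) = Add(Rational(98933483, 579), -272373) = Rational(-58770484, 579)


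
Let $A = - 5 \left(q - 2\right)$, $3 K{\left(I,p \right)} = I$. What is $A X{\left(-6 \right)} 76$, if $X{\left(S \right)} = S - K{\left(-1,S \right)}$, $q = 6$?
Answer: $\frac{25840}{3} \approx 8613.3$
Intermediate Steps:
$K{\left(I,p \right)} = \frac{I}{3}$
$A = -20$ ($A = - 5 \left(6 - 2\right) = \left(-5\right) 4 = -20$)
$X{\left(S \right)} = \frac{1}{3} + S$ ($X{\left(S \right)} = S - \frac{1}{3} \left(-1\right) = S - - \frac{1}{3} = S + \frac{1}{3} = \frac{1}{3} + S$)
$A X{\left(-6 \right)} 76 = - 20 \left(\frac{1}{3} - 6\right) 76 = \left(-20\right) \left(- \frac{17}{3}\right) 76 = \frac{340}{3} \cdot 76 = \frac{25840}{3}$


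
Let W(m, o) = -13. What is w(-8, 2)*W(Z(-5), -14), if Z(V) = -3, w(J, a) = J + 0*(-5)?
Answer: 104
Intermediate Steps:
w(J, a) = J (w(J, a) = J + 0 = J)
w(-8, 2)*W(Z(-5), -14) = -8*(-13) = 104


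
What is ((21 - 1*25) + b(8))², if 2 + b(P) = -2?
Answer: 64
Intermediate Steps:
b(P) = -4 (b(P) = -2 - 2 = -4)
((21 - 1*25) + b(8))² = ((21 - 1*25) - 4)² = ((21 - 25) - 4)² = (-4 - 4)² = (-8)² = 64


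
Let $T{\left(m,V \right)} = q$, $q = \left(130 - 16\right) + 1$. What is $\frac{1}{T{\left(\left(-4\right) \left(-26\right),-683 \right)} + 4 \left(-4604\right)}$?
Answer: $- \frac{1}{18301} \approx -5.4642 \cdot 10^{-5}$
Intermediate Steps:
$q = 115$ ($q = 114 + 1 = 115$)
$T{\left(m,V \right)} = 115$
$\frac{1}{T{\left(\left(-4\right) \left(-26\right),-683 \right)} + 4 \left(-4604\right)} = \frac{1}{115 + 4 \left(-4604\right)} = \frac{1}{115 - 18416} = \frac{1}{-18301} = - \frac{1}{18301}$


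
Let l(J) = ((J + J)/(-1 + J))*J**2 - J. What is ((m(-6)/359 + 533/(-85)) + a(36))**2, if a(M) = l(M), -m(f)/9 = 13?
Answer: 314030577135713344/45627096025 ≈ 6.8825e+6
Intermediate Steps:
m(f) = -117 (m(f) = -9*13 = -117)
l(J) = -J + 2*J**3/(-1 + J) (l(J) = ((2*J)/(-1 + J))*J**2 - J = (2*J/(-1 + J))*J**2 - J = 2*J**3/(-1 + J) - J = -J + 2*J**3/(-1 + J))
a(M) = M*(1 - M + 2*M**2)/(-1 + M)
((m(-6)/359 + 533/(-85)) + a(36))**2 = ((-117/359 + 533/(-85)) + 36*(1 - 1*36 + 2*36**2)/(-1 + 36))**2 = ((-117*1/359 + 533*(-1/85)) + 36*(1 - 36 + 2*1296)/35)**2 = ((-117/359 - 533/85) + 36*(1/35)*(1 - 36 + 2592))**2 = (-201292/30515 + 36*(1/35)*2557)**2 = (-201292/30515 + 92052/35)**2 = (560384312/213605)**2 = 314030577135713344/45627096025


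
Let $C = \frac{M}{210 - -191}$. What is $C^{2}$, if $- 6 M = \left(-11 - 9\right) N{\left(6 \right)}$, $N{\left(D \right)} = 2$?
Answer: $\frac{400}{1447209} \approx 0.00027639$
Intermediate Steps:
$M = \frac{20}{3}$ ($M = - \frac{\left(-11 - 9\right) 2}{6} = - \frac{\left(-20\right) 2}{6} = \left(- \frac{1}{6}\right) \left(-40\right) = \frac{20}{3} \approx 6.6667$)
$C = \frac{20}{1203}$ ($C = \frac{20}{3 \left(210 - -191\right)} = \frac{20}{3 \left(210 + 191\right)} = \frac{20}{3 \cdot 401} = \frac{20}{3} \cdot \frac{1}{401} = \frac{20}{1203} \approx 0.016625$)
$C^{2} = \left(\frac{20}{1203}\right)^{2} = \frac{400}{1447209}$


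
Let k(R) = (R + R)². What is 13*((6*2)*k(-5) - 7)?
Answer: 15509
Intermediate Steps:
k(R) = 4*R² (k(R) = (2*R)² = 4*R²)
13*((6*2)*k(-5) - 7) = 13*((6*2)*(4*(-5)²) - 7) = 13*(12*(4*25) - 7) = 13*(12*100 - 7) = 13*(1200 - 7) = 13*1193 = 15509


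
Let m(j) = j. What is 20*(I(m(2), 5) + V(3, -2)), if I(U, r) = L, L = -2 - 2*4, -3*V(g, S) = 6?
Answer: -240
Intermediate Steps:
V(g, S) = -2 (V(g, S) = -⅓*6 = -2)
L = -10 (L = -2 - 8 = -10)
I(U, r) = -10
20*(I(m(2), 5) + V(3, -2)) = 20*(-10 - 2) = 20*(-12) = -240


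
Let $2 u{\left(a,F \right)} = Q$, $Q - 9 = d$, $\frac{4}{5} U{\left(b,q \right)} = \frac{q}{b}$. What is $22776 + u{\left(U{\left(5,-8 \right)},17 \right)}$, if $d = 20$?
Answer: $\frac{45581}{2} \approx 22791.0$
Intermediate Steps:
$U{\left(b,q \right)} = \frac{5 q}{4 b}$ ($U{\left(b,q \right)} = \frac{5 \frac{q}{b}}{4} = \frac{5 q}{4 b}$)
$Q = 29$ ($Q = 9 + 20 = 29$)
$u{\left(a,F \right)} = \frac{29}{2}$ ($u{\left(a,F \right)} = \frac{1}{2} \cdot 29 = \frac{29}{2}$)
$22776 + u{\left(U{\left(5,-8 \right)},17 \right)} = 22776 + \frac{29}{2} = \frac{45581}{2}$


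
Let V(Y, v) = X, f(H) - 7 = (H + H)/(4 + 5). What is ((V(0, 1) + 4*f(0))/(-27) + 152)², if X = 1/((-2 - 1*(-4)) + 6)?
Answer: 13126129/576 ≈ 22788.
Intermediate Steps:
X = ⅛ (X = 1/((-2 + 4) + 6) = 1/(2 + 6) = 1/8 = ⅛ ≈ 0.12500)
f(H) = 7 + 2*H/9 (f(H) = 7 + (H + H)/(4 + 5) = 7 + (2*H)/9 = 7 + (2*H)*(⅑) = 7 + 2*H/9)
V(Y, v) = ⅛
((V(0, 1) + 4*f(0))/(-27) + 152)² = ((⅛ + 4*(7 + (2/9)*0))/(-27) + 152)² = ((⅛ + 4*(7 + 0))*(-1/27) + 152)² = ((⅛ + 4*7)*(-1/27) + 152)² = ((⅛ + 28)*(-1/27) + 152)² = ((225/8)*(-1/27) + 152)² = (-25/24 + 152)² = (3623/24)² = 13126129/576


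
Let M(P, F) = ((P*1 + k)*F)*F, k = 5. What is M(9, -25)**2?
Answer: 76562500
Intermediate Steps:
M(P, F) = F**2*(5 + P) (M(P, F) = ((P*1 + 5)*F)*F = ((P + 5)*F)*F = ((5 + P)*F)*F = (F*(5 + P))*F = F**2*(5 + P))
M(9, -25)**2 = ((-25)**2*(5 + 9))**2 = (625*14)**2 = 8750**2 = 76562500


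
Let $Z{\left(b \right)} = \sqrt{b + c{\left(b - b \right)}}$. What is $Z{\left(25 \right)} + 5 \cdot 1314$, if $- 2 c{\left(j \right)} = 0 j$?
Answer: $6575$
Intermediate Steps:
$c{\left(j \right)} = 0$ ($c{\left(j \right)} = - \frac{0 j}{2} = \left(- \frac{1}{2}\right) 0 = 0$)
$Z{\left(b \right)} = \sqrt{b}$ ($Z{\left(b \right)} = \sqrt{b + 0} = \sqrt{b}$)
$Z{\left(25 \right)} + 5 \cdot 1314 = \sqrt{25} + 5 \cdot 1314 = 5 + 6570 = 6575$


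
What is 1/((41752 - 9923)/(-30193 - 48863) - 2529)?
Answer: -79056/199964453 ≈ -0.00039535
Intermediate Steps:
1/((41752 - 9923)/(-30193 - 48863) - 2529) = 1/(31829/(-79056) - 2529) = 1/(31829*(-1/79056) - 2529) = 1/(-31829/79056 - 2529) = 1/(-199964453/79056) = -79056/199964453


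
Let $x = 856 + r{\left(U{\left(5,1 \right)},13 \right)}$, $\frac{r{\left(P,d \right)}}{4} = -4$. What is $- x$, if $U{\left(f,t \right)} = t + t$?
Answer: $-840$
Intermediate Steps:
$U{\left(f,t \right)} = 2 t$
$r{\left(P,d \right)} = -16$ ($r{\left(P,d \right)} = 4 \left(-4\right) = -16$)
$x = 840$ ($x = 856 - 16 = 840$)
$- x = \left(-1\right) 840 = -840$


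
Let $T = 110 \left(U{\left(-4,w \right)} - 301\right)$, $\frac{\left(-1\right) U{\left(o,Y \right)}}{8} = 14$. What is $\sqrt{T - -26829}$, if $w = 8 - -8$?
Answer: $i \sqrt{18601} \approx 136.39 i$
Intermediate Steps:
$w = 16$ ($w = 8 + 8 = 16$)
$U{\left(o,Y \right)} = -112$ ($U{\left(o,Y \right)} = \left(-8\right) 14 = -112$)
$T = -45430$ ($T = 110 \left(-112 - 301\right) = 110 \left(-413\right) = -45430$)
$\sqrt{T - -26829} = \sqrt{-45430 - -26829} = \sqrt{-45430 + \left(-31459 + 58288\right)} = \sqrt{-45430 + 26829} = \sqrt{-18601} = i \sqrt{18601}$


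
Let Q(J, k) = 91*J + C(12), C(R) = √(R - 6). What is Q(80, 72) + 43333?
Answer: 50613 + √6 ≈ 50615.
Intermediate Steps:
C(R) = √(-6 + R)
Q(J, k) = √6 + 91*J (Q(J, k) = 91*J + √(-6 + 12) = 91*J + √6 = √6 + 91*J)
Q(80, 72) + 43333 = (√6 + 91*80) + 43333 = (√6 + 7280) + 43333 = (7280 + √6) + 43333 = 50613 + √6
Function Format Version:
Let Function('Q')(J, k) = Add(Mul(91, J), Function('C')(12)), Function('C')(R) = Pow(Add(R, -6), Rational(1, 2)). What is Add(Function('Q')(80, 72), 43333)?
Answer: Add(50613, Pow(6, Rational(1, 2))) ≈ 50615.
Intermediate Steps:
Function('C')(R) = Pow(Add(-6, R), Rational(1, 2))
Function('Q')(J, k) = Add(Pow(6, Rational(1, 2)), Mul(91, J)) (Function('Q')(J, k) = Add(Mul(91, J), Pow(Add(-6, 12), Rational(1, 2))) = Add(Mul(91, J), Pow(6, Rational(1, 2))) = Add(Pow(6, Rational(1, 2)), Mul(91, J)))
Add(Function('Q')(80, 72), 43333) = Add(Add(Pow(6, Rational(1, 2)), Mul(91, 80)), 43333) = Add(Add(Pow(6, Rational(1, 2)), 7280), 43333) = Add(Add(7280, Pow(6, Rational(1, 2))), 43333) = Add(50613, Pow(6, Rational(1, 2)))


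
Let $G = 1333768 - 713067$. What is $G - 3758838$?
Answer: $-3138137$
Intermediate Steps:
$G = 620701$ ($G = 1333768 - 713067 = 620701$)
$G - 3758838 = 620701 - 3758838 = -3138137$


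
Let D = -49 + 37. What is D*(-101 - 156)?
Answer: 3084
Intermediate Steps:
D = -12
D*(-101 - 156) = -12*(-101 - 156) = -12*(-257) = 3084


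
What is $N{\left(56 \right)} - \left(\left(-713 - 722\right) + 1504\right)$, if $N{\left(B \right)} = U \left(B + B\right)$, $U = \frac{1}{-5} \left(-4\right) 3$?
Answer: $\frac{999}{5} \approx 199.8$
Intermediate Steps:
$U = \frac{12}{5}$ ($U = \left(- \frac{1}{5}\right) \left(-4\right) 3 = \frac{4}{5} \cdot 3 = \frac{12}{5} \approx 2.4$)
$N{\left(B \right)} = \frac{24 B}{5}$ ($N{\left(B \right)} = \frac{12 \left(B + B\right)}{5} = \frac{12 \cdot 2 B}{5} = \frac{24 B}{5}$)
$N{\left(56 \right)} - \left(\left(-713 - 722\right) + 1504\right) = \frac{24}{5} \cdot 56 - \left(\left(-713 - 722\right) + 1504\right) = \frac{1344}{5} - \left(-1435 + 1504\right) = \frac{1344}{5} - 69 = \frac{999}{5}$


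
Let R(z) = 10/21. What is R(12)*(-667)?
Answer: -6670/21 ≈ -317.62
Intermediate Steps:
R(z) = 10/21 (R(z) = 10*(1/21) = 10/21)
R(12)*(-667) = (10/21)*(-667) = -6670/21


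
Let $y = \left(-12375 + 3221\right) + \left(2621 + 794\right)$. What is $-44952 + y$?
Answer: $-50691$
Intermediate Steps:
$y = -5739$ ($y = -9154 + 3415 = -5739$)
$-44952 + y = -44952 - 5739 = -50691$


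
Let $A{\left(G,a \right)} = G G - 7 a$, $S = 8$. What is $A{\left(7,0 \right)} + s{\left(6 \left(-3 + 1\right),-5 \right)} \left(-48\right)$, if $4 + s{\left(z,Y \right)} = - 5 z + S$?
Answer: $-3023$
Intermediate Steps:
$s{\left(z,Y \right)} = 4 - 5 z$ ($s{\left(z,Y \right)} = -4 - \left(-8 + 5 z\right) = 4 - 5 z$)
$A{\left(G,a \right)} = G^{2} - 7 a$
$A{\left(7,0 \right)} + s{\left(6 \left(-3 + 1\right),-5 \right)} \left(-48\right) = \left(7^{2} - 0\right) + \left(4 - 5 \cdot 6 \left(-3 + 1\right)\right) \left(-48\right) = \left(49 + 0\right) + \left(4 - 5 \cdot 6 \left(-2\right)\right) \left(-48\right) = 49 + \left(4 - -60\right) \left(-48\right) = 49 + \left(4 + 60\right) \left(-48\right) = 49 + 64 \left(-48\right) = 49 - 3072 = -3023$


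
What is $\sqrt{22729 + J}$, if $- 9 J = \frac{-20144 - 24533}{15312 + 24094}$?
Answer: $\frac{\sqrt{317650798306858}}{118218} \approx 150.76$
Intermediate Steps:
$J = \frac{44677}{354654}$ ($J = - \frac{\left(-20144 - 24533\right) \frac{1}{15312 + 24094}}{9} = - \frac{\left(-44677\right) \frac{1}{39406}}{9} = \left(- \frac{1}{9}\right) \left(- \frac{44677}{39406}\right) = \frac{44677}{354654} \approx 0.12597$)
$\sqrt{22729 + J} = \sqrt{22729 + \frac{44677}{354654}} = \sqrt{\frac{8060975443}{354654}} = \frac{\sqrt{317650798306858}}{118218}$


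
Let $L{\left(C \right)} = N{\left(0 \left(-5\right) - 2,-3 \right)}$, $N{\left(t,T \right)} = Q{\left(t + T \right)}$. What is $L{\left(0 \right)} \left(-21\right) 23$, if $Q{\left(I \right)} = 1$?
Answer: $-483$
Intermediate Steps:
$N{\left(t,T \right)} = 1$
$L{\left(C \right)} = 1$
$L{\left(0 \right)} \left(-21\right) 23 = 1 \left(-21\right) 23 = \left(-21\right) 23 = -483$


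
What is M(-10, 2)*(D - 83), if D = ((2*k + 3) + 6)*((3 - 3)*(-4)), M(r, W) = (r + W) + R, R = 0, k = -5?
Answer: 664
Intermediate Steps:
M(r, W) = W + r (M(r, W) = (r + W) + 0 = (W + r) + 0 = W + r)
D = 0 (D = ((2*(-5) + 3) + 6)*((3 - 3)*(-4)) = ((-10 + 3) + 6)*(0*(-4)) = (-7 + 6)*0 = -1*0 = 0)
M(-10, 2)*(D - 83) = (2 - 10)*(0 - 83) = -8*(-83) = 664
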